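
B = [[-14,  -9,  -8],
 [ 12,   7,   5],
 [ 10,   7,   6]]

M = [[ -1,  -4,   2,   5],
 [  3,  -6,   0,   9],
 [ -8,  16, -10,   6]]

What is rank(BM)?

First compute BM:
[[ 51, -18,  52, -199],
 [-31, -10, -26, 153],
 [-37,  14, -40, 149]]
Now row reduce the product.
R2 ← R2 + (31/51)·R1: [0, -356/17, 286/51, 1634/51]
R3 ← R3 + (37/51)·R1: [0, 16/17, -116/51, 236/51]
R3 ← R3 + (4/89)·R2: [0, 0, -180/89, 540/89]
3 nonzero rows, so rank(BM) = 3.

3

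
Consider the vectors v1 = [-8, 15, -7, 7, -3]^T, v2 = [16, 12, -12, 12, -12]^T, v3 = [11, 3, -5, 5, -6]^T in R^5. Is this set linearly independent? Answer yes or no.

no

Form the matrix with these vectors as rows and row reduce.
R2 ← R2 + (2)·R1: [0, 42, -26, 26, -18]
R3 ← R3 + (11/8)·R1: [0, 189/8, -117/8, 117/8, -81/8]
R3 ← R3 − (9/16)·R2: [0, 0, 0, 0, 0]
2 nonzero rows, so the 3 vectors span a space of dimension 2.
Since 2 < 3, the vectors are linearly dependent.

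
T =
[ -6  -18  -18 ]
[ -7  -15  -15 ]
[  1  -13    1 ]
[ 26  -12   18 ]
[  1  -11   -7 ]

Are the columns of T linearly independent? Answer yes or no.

yes

Row reduce T to echelon form.
R2 ← R2 − (7/6)·R1: [0, 6, 6]
R3 ← R3 + (1/6)·R1: [0, -16, -2]
R4 ← R4 + (13/3)·R1: [0, -90, -60]
R5 ← R5 + (1/6)·R1: [0, -14, -10]
R3 ← R3 + (8/3)·R2: [0, 0, 14]
R4 ← R4 + (15)·R2: [0, 0, 30]
R5 ← R5 + (7/3)·R2: [0, 0, 4]
R4 ← R4 − (15/7)·R3: [0, 0, 0]
R5 ← R5 − (2/7)·R3: [0, 0, 0]
3 pivots among 3 columns.
Every column is a pivot column, so the columns are linearly independent.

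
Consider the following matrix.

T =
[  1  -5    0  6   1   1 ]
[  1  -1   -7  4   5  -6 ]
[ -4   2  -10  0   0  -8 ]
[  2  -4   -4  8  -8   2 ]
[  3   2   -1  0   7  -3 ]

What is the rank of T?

5

Row reduce to echelon form.
R2 ← R2 − R1: [0, 4, -7, -2, 4, -7]
R3 ← R3 + (4)·R1: [0, -18, -10, 24, 4, -4]
R4 ← R4 − (2)·R1: [0, 6, -4, -4, -10, 0]
R5 ← R5 − (3)·R1: [0, 17, -1, -18, 4, -6]
R3 ← R3 + (9/2)·R2: [0, 0, -83/2, 15, 22, -71/2]
R4 ← R4 − (3/2)·R2: [0, 0, 13/2, -1, -16, 21/2]
R5 ← R5 − (17/4)·R2: [0, 0, 115/4, -19/2, -13, 95/4]
R4 ← R4 + (13/83)·R3: [0, 0, 0, 112/83, -1042/83, 410/83]
R5 ← R5 + (115/166)·R3: [0, 0, 0, 74/83, 186/83, -70/83]
R5 ← R5 − (37/56)·R4: [0, 0, 0, 0, 295/28, -115/28]
Echelon form has 5 nonzero rows, so rank(T) = 5.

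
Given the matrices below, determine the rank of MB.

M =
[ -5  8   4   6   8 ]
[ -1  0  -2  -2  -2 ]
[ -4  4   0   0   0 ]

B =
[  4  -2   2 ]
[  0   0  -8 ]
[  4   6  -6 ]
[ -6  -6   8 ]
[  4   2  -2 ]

3

First compute MB:
[[ -8,  14, -66],
 [ -8,  -2,  -2],
 [-16,   8, -40]]
Now row reduce the product.
R2 ← R2 − R1: [0, -16, 64]
R3 ← R3 − (2)·R1: [0, -20, 92]
R3 ← R3 − (5/4)·R2: [0, 0, 12]
3 nonzero rows, so rank(MB) = 3.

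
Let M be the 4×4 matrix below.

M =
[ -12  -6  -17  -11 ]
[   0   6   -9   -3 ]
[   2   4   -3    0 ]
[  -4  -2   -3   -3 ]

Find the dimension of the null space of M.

1

Row reduce to echelon form.
R3 ← R3 + (1/6)·R1: [0, 3, -35/6, -11/6]
R4 ← R4 − (1/3)·R1: [0, 0, 8/3, 2/3]
R3 ← R3 − (1/2)·R2: [0, 0, -4/3, -1/3]
R4 ← R4 + (2)·R3: [0, 0, 0, 0]
3 nonzero rows, so rank(M) = 3.
M has 4 columns; by rank–nullity, nullity = 4 − 3 = 1.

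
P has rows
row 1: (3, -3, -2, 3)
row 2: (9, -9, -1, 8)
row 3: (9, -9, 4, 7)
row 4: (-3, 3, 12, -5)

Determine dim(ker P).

Row reduce to echelon form.
R2 ← R2 − (3)·R1: [0, 0, 5, -1]
R3 ← R3 − (3)·R1: [0, 0, 10, -2]
R4 ← R4 + R1: [0, 0, 10, -2]
R3 ← R3 − (2)·R2: [0, 0, 0, 0]
R4 ← R4 − (2)·R2: [0, 0, 0, 0]
2 nonzero rows, so rank(P) = 2.
P has 4 columns; by rank–nullity, nullity = 4 − 2 = 2.

2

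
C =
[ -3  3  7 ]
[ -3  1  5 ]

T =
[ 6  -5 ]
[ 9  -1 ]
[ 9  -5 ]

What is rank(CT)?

2

First compute CT:
[[ 72, -23],
 [ 36, -11]]
Now row reduce the product.
R2 ← R2 − (1/2)·R1: [0, 1/2]
2 nonzero rows, so rank(CT) = 2.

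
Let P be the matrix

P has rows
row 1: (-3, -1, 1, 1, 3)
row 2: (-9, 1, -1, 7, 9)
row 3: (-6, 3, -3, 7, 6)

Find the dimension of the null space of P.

3

Row reduce to echelon form.
R2 ← R2 − (3)·R1: [0, 4, -4, 4, 0]
R3 ← R3 − (2)·R1: [0, 5, -5, 5, 0]
R3 ← R3 − (5/4)·R2: [0, 0, 0, 0, 0]
2 nonzero rows, so rank(P) = 2.
P has 5 columns; by rank–nullity, nullity = 5 − 2 = 3.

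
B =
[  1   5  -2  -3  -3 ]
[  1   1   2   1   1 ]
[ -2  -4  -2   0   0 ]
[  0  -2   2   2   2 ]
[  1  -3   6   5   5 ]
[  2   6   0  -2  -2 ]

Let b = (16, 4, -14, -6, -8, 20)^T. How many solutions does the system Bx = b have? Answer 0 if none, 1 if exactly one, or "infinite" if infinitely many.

infinite

Row reduce the augmented matrix [B | b].
R2 ← R2 − R1: [0, -4, 4, 4, 4, -12]
R3 ← R3 + (2)·R1: [0, 6, -6, -6, -6, 18]
R5 ← R5 − R1: [0, -8, 8, 8, 8, -24]
R6 ← R6 − (2)·R1: [0, -4, 4, 4, 4, -12]
R3 ← R3 + (3/2)·R2: [0, 0, 0, 0, 0, 0]
R4 ← R4 − (1/2)·R2: [0, 0, 0, 0, 0, 0]
R5 ← R5 − (2)·R2: [0, 0, 0, 0, 0, 0]
R6 ← R6 − R2: [0, 0, 0, 0, 0, 0]
The echelon form has 2 nonzero rows, and every pivot lies in the first 5 columns, so rank(B) = rank([B|b]) = 2.
The system is consistent.
rank = 2 < 5 unknowns, so there are infinitely many solutions.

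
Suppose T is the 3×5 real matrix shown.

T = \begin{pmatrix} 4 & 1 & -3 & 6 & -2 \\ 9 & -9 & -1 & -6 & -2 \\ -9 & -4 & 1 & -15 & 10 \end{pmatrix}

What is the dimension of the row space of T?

3

Row reduce to echelon form.
R2 ← R2 − (9/4)·R1: [0, -45/4, 23/4, -39/2, 5/2]
R3 ← R3 + (9/4)·R1: [0, -7/4, -23/4, -3/2, 11/2]
R3 ← R3 − (7/45)·R2: [0, 0, -299/45, 23/15, 46/9]
Echelon form has 3 nonzero rows, so rank(T) = 3.
The row space has dimension equal to the rank: 3.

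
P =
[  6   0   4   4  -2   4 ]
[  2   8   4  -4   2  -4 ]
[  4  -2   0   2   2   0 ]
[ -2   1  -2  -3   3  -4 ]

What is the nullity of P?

3

Row reduce to echelon form.
R2 ← R2 − (1/3)·R1: [0, 8, 8/3, -16/3, 8/3, -16/3]
R3 ← R3 − (2/3)·R1: [0, -2, -8/3, -2/3, 10/3, -8/3]
R4 ← R4 + (1/3)·R1: [0, 1, -2/3, -5/3, 7/3, -8/3]
R3 ← R3 + (1/4)·R2: [0, 0, -2, -2, 4, -4]
R4 ← R4 − (1/8)·R2: [0, 0, -1, -1, 2, -2]
R4 ← R4 − (1/2)·R3: [0, 0, 0, 0, 0, 0]
3 nonzero rows, so rank(P) = 3.
P has 6 columns; by rank–nullity, nullity = 6 − 3 = 3.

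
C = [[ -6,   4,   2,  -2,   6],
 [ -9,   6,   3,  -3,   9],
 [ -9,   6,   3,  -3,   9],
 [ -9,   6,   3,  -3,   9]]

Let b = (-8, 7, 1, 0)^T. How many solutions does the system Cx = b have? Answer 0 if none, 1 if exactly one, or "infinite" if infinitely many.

Row reduce the augmented matrix [C | b].
R2 ← R2 − (3/2)·R1: [0, 0, 0, 0, 0, 19]
R3 ← R3 − (3/2)·R1: [0, 0, 0, 0, 0, 13]
R4 ← R4 − (3/2)·R1: [0, 0, 0, 0, 0, 12]
R3 ← R3 − (13/19)·R2: [0, 0, 0, 0, 0, 0]
R4 ← R4 − (12/19)·R2: [0, 0, 0, 0, 0, 0]
The echelon form has 2 nonzero rows; the last pivot sits in the augmented column, so rank(C) = 1 but rank([C|b]) = 2.
Since the ranks differ, the system is inconsistent.
It has no solutions.

0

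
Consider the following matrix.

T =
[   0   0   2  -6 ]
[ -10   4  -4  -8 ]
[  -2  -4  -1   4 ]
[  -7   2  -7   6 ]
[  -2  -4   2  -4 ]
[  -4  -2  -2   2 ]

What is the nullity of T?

Row reduce to echelon form.
Swap R1 ↔ R2
R3 ← R3 − (1/5)·R1: [0, -24/5, -1/5, 28/5]
R4 ← R4 − (7/10)·R1: [0, -4/5, -21/5, 58/5]
R5 ← R5 − (1/5)·R1: [0, -24/5, 14/5, -12/5]
R6 ← R6 − (2/5)·R1: [0, -18/5, -2/5, 26/5]
Swap R2 ↔ R3
R4 ← R4 − (1/6)·R2: [0, 0, -25/6, 32/3]
R5 ← R5 − R2: [0, 0, 3, -8]
R6 ← R6 − (3/4)·R2: [0, 0, -1/4, 1]
R4 ← R4 + (25/12)·R3: [0, 0, 0, -11/6]
R5 ← R5 − (3/2)·R3: [0, 0, 0, 1]
R6 ← R6 + (1/8)·R3: [0, 0, 0, 1/4]
R5 ← R5 + (6/11)·R4: [0, 0, 0, 0]
R6 ← R6 + (3/22)·R4: [0, 0, 0, 0]
4 nonzero rows, so rank(T) = 4.
T has 4 columns; by rank–nullity, nullity = 4 − 4 = 0.

0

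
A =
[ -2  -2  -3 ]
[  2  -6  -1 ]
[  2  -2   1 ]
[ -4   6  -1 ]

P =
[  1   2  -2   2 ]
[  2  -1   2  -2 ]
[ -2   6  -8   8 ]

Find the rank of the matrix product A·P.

First compute AP:
[[  0, -20,  24, -24],
 [ -8,   4,  -8,   8],
 [ -4,  12, -16,  16],
 [ 10, -20,  28, -28]]
Now row reduce the product.
Swap R1 ↔ R2
R3 ← R3 − (1/2)·R1: [0, 10, -12, 12]
R4 ← R4 + (5/4)·R1: [0, -15, 18, -18]
R3 ← R3 + (1/2)·R2: [0, 0, 0, 0]
R4 ← R4 − (3/4)·R2: [0, 0, 0, 0]
2 nonzero rows, so rank(AP) = 2.

2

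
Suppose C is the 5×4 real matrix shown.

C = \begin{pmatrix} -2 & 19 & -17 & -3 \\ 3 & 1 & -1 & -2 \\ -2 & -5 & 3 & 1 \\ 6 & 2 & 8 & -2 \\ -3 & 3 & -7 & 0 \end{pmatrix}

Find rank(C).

Row reduce to echelon form.
R2 ← R2 + (3/2)·R1: [0, 59/2, -53/2, -13/2]
R3 ← R3 − R1: [0, -24, 20, 4]
R4 ← R4 + (3)·R1: [0, 59, -43, -11]
R5 ← R5 − (3/2)·R1: [0, -51/2, 37/2, 9/2]
R3 ← R3 + (48/59)·R2: [0, 0, -92/59, -76/59]
R4 ← R4 − (2)·R2: [0, 0, 10, 2]
R5 ← R5 + (51/59)·R2: [0, 0, -260/59, -66/59]
R4 ← R4 + (295/46)·R3: [0, 0, 0, -144/23]
R5 ← R5 − (65/23)·R3: [0, 0, 0, 58/23]
R5 ← R5 + (29/72)·R4: [0, 0, 0, 0]
Echelon form has 4 nonzero rows, so rank(C) = 4.

4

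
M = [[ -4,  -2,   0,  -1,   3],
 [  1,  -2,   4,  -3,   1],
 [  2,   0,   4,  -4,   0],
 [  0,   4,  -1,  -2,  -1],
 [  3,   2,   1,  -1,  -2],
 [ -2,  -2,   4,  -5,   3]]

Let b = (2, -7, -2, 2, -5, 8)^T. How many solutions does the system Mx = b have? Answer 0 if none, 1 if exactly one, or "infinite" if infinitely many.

Row reduce the augmented matrix [M | b].
R2 ← R2 + (1/4)·R1: [0, -5/2, 4, -13/4, 7/4, -13/2]
R3 ← R3 + (1/2)·R1: [0, -1, 4, -9/2, 3/2, -1]
R5 ← R5 + (3/4)·R1: [0, 1/2, 1, -7/4, 1/4, -7/2]
R6 ← R6 − (1/2)·R1: [0, -1, 4, -9/2, 3/2, 7]
R3 ← R3 − (2/5)·R2: [0, 0, 12/5, -16/5, 4/5, 8/5]
R4 ← R4 + (8/5)·R2: [0, 0, 27/5, -36/5, 9/5, -42/5]
R5 ← R5 + (1/5)·R2: [0, 0, 9/5, -12/5, 3/5, -24/5]
R6 ← R6 − (2/5)·R2: [0, 0, 12/5, -16/5, 4/5, 48/5]
R4 ← R4 − (9/4)·R3: [0, 0, 0, 0, 0, -12]
R5 ← R5 − (3/4)·R3: [0, 0, 0, 0, 0, -6]
R6 ← R6 − R3: [0, 0, 0, 0, 0, 8]
R5 ← R5 − (1/2)·R4: [0, 0, 0, 0, 0, 0]
R6 ← R6 + (2/3)·R4: [0, 0, 0, 0, 0, 0]
The echelon form has 4 nonzero rows; the last pivot sits in the augmented column, so rank(M) = 3 but rank([M|b]) = 4.
Since the ranks differ, the system is inconsistent.
It has no solutions.

0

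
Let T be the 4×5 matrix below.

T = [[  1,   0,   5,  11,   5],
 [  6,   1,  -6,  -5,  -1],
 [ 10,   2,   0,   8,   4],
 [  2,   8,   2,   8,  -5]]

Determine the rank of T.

4

Row reduce to echelon form.
R2 ← R2 − (6)·R1: [0, 1, -36, -71, -31]
R3 ← R3 − (10)·R1: [0, 2, -50, -102, -46]
R4 ← R4 − (2)·R1: [0, 8, -8, -14, -15]
R3 ← R3 − (2)·R2: [0, 0, 22, 40, 16]
R4 ← R4 − (8)·R2: [0, 0, 280, 554, 233]
R4 ← R4 − (140/11)·R3: [0, 0, 0, 494/11, 323/11]
Echelon form has 4 nonzero rows, so rank(T) = 4.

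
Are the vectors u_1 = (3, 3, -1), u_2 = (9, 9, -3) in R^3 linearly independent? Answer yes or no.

Form the matrix with these vectors as rows and row reduce.
R2 ← R2 − (3)·R1: [0, 0, 0]
1 nonzero row, so the 2 vectors span a space of dimension 1.
Since 1 < 2, the vectors are linearly dependent.

no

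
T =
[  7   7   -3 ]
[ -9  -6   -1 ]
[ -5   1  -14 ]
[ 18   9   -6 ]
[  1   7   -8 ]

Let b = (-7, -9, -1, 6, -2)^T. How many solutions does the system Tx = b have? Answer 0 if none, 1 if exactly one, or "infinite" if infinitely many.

Row reduce the augmented matrix [T | b].
R2 ← R2 + (9/7)·R1: [0, 3, -34/7, -18]
R3 ← R3 + (5/7)·R1: [0, 6, -113/7, -6]
R4 ← R4 − (18/7)·R1: [0, -9, 12/7, 24]
R5 ← R5 − (1/7)·R1: [0, 6, -53/7, -1]
R3 ← R3 − (2)·R2: [0, 0, -45/7, 30]
R4 ← R4 + (3)·R2: [0, 0, -90/7, -30]
R5 ← R5 − (2)·R2: [0, 0, 15/7, 35]
R4 ← R4 − (2)·R3: [0, 0, 0, -90]
R5 ← R5 + (1/3)·R3: [0, 0, 0, 45]
R5 ← R5 + (1/2)·R4: [0, 0, 0, 0]
The echelon form has 4 nonzero rows; the last pivot sits in the augmented column, so rank(T) = 3 but rank([T|b]) = 4.
Since the ranks differ, the system is inconsistent.
It has no solutions.

0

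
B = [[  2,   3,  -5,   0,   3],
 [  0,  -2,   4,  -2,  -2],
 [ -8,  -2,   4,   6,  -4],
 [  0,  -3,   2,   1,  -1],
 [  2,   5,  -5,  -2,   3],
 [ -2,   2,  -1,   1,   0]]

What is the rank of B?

3

Row reduce to echelon form.
R3 ← R3 + (4)·R1: [0, 10, -16, 6, 8]
R5 ← R5 − R1: [0, 2, 0, -2, 0]
R6 ← R6 + R1: [0, 5, -6, 1, 3]
R3 ← R3 + (5)·R2: [0, 0, 4, -4, -2]
R4 ← R4 − (3/2)·R2: [0, 0, -4, 4, 2]
R5 ← R5 + R2: [0, 0, 4, -4, -2]
R6 ← R6 + (5/2)·R2: [0, 0, 4, -4, -2]
R4 ← R4 + R3: [0, 0, 0, 0, 0]
R5 ← R5 − R3: [0, 0, 0, 0, 0]
R6 ← R6 − R3: [0, 0, 0, 0, 0]
Echelon form has 3 nonzero rows, so rank(B) = 3.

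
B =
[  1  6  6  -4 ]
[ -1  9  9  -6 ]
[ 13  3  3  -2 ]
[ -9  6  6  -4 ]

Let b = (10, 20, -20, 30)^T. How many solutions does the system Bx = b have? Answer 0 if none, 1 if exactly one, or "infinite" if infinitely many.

Row reduce the augmented matrix [B | b].
R2 ← R2 + R1: [0, 15, 15, -10, 30]
R3 ← R3 − (13)·R1: [0, -75, -75, 50, -150]
R4 ← R4 + (9)·R1: [0, 60, 60, -40, 120]
R3 ← R3 + (5)·R2: [0, 0, 0, 0, 0]
R4 ← R4 − (4)·R2: [0, 0, 0, 0, 0]
The echelon form has 2 nonzero rows, and every pivot lies in the first 4 columns, so rank(B) = rank([B|b]) = 2.
The system is consistent.
rank = 2 < 4 unknowns, so there are infinitely many solutions.

infinite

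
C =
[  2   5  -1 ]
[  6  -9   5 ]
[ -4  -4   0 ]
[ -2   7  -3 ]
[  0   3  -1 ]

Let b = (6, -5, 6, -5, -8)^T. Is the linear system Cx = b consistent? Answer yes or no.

Row reduce the augmented matrix [C | b].
R2 ← R2 − (3)·R1: [0, -24, 8, -23]
R3 ← R3 + (2)·R1: [0, 6, -2, 18]
R4 ← R4 + R1: [0, 12, -4, 1]
R3 ← R3 + (1/4)·R2: [0, 0, 0, 49/4]
R4 ← R4 + (1/2)·R2: [0, 0, 0, -21/2]
R5 ← R5 + (1/8)·R2: [0, 0, 0, -87/8]
R4 ← R4 + (6/7)·R3: [0, 0, 0, 0]
R5 ← R5 + (87/98)·R3: [0, 0, 0, 0]
The echelon form has 3 nonzero rows; the last pivot sits in the augmented column, so rank(C) = 2 but rank([C|b]) = 3.
Since the ranks differ, the system is inconsistent.

no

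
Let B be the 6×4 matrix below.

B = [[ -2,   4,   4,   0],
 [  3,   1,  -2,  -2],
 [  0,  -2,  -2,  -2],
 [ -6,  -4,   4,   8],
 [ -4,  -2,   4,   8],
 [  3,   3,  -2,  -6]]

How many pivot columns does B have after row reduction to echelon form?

Row reduce to echelon form.
R2 ← R2 + (3/2)·R1: [0, 7, 4, -2]
R4 ← R4 − (3)·R1: [0, -16, -8, 8]
R5 ← R5 − (2)·R1: [0, -10, -4, 8]
R6 ← R6 + (3/2)·R1: [0, 9, 4, -6]
R3 ← R3 + (2/7)·R2: [0, 0, -6/7, -18/7]
R4 ← R4 + (16/7)·R2: [0, 0, 8/7, 24/7]
R5 ← R5 + (10/7)·R2: [0, 0, 12/7, 36/7]
R6 ← R6 − (9/7)·R2: [0, 0, -8/7, -24/7]
R4 ← R4 + (4/3)·R3: [0, 0, 0, 0]
R5 ← R5 + (2)·R3: [0, 0, 0, 0]
R6 ← R6 − (4/3)·R3: [0, 0, 0, 0]
Echelon form has 3 nonzero rows, so rank(B) = 3.
Each nonzero row contributes one pivot column: 3 pivot columns.

3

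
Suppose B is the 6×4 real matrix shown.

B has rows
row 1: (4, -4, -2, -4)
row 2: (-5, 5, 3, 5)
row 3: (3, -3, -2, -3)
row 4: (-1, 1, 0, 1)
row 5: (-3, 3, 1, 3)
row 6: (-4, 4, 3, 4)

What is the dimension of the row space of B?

Row reduce to echelon form.
R2 ← R2 + (5/4)·R1: [0, 0, 1/2, 0]
R3 ← R3 − (3/4)·R1: [0, 0, -1/2, 0]
R4 ← R4 + (1/4)·R1: [0, 0, -1/2, 0]
R5 ← R5 + (3/4)·R1: [0, 0, -1/2, 0]
R6 ← R6 + R1: [0, 0, 1, 0]
R3 ← R3 + R2: [0, 0, 0, 0]
R4 ← R4 + R2: [0, 0, 0, 0]
R5 ← R5 + R2: [0, 0, 0, 0]
R6 ← R6 − (2)·R2: [0, 0, 0, 0]
Echelon form has 2 nonzero rows, so rank(B) = 2.
The row space has dimension equal to the rank: 2.

2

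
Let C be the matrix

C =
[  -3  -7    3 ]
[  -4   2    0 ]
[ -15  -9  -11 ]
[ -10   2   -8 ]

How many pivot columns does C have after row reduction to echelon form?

Row reduce to echelon form.
R2 ← R2 − (4/3)·R1: [0, 34/3, -4]
R3 ← R3 − (5)·R1: [0, 26, -26]
R4 ← R4 − (10/3)·R1: [0, 76/3, -18]
R3 ← R3 − (39/17)·R2: [0, 0, -286/17]
R4 ← R4 − (38/17)·R2: [0, 0, -154/17]
R4 ← R4 − (7/13)·R3: [0, 0, 0]
Echelon form has 3 nonzero rows, so rank(C) = 3.
Each nonzero row contributes one pivot column: 3 pivot columns.

3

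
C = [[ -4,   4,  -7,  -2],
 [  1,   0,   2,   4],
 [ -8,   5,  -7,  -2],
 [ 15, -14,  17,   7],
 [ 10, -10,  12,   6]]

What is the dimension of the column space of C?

4

Row reduce to echelon form.
R2 ← R2 + (1/4)·R1: [0, 1, 1/4, 7/2]
R3 ← R3 − (2)·R1: [0, -3, 7, 2]
R4 ← R4 + (15/4)·R1: [0, 1, -37/4, -1/2]
R5 ← R5 + (5/2)·R1: [0, 0, -11/2, 1]
R3 ← R3 + (3)·R2: [0, 0, 31/4, 25/2]
R4 ← R4 − R2: [0, 0, -19/2, -4]
R4 ← R4 + (38/31)·R3: [0, 0, 0, 351/31]
R5 ← R5 + (22/31)·R3: [0, 0, 0, 306/31]
R5 ← R5 − (34/39)·R4: [0, 0, 0, 0]
Echelon form has 4 nonzero rows, so rank(C) = 4.
The column space has dimension equal to the rank: 4.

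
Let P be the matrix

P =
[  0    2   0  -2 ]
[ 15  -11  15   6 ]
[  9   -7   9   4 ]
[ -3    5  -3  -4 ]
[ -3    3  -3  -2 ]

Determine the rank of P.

Row reduce to echelon form.
Swap R1 ↔ R2
R3 ← R3 − (3/5)·R1: [0, -2/5, 0, 2/5]
R4 ← R4 + (1/5)·R1: [0, 14/5, 0, -14/5]
R5 ← R5 + (1/5)·R1: [0, 4/5, 0, -4/5]
R3 ← R3 + (1/5)·R2: [0, 0, 0, 0]
R4 ← R4 − (7/5)·R2: [0, 0, 0, 0]
R5 ← R5 − (2/5)·R2: [0, 0, 0, 0]
Echelon form has 2 nonzero rows, so rank(P) = 2.

2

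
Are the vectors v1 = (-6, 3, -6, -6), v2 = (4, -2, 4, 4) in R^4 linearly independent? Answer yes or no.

Form the matrix with these vectors as rows and row reduce.
R2 ← R2 + (2/3)·R1: [0, 0, 0, 0]
1 nonzero row, so the 2 vectors span a space of dimension 1.
Since 1 < 2, the vectors are linearly dependent.

no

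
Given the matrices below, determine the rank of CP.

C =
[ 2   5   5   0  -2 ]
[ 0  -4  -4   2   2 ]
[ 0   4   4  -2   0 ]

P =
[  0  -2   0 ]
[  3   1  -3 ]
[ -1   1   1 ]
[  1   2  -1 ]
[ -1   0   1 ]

First compute CP:
[[ 12,   6, -12],
 [ -8,  -4,   8],
 [  6,   4,  -6]]
Now row reduce the product.
R2 ← R2 + (2/3)·R1: [0, 0, 0]
R3 ← R3 − (1/2)·R1: [0, 1, 0]
Swap R2 ↔ R3
2 nonzero rows, so rank(CP) = 2.

2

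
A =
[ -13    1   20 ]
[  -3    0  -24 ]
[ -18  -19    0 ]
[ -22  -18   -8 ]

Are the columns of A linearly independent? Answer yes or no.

Row reduce A to echelon form.
R2 ← R2 − (3/13)·R1: [0, -3/13, -372/13]
R3 ← R3 − (18/13)·R1: [0, -265/13, -360/13]
R4 ← R4 − (22/13)·R1: [0, -256/13, -544/13]
R3 ← R3 − (265/3)·R2: [0, 0, 2500]
R4 ← R4 − (256/3)·R2: [0, 0, 2400]
R4 ← R4 − (24/25)·R3: [0, 0, 0]
3 pivots among 3 columns.
Every column is a pivot column, so the columns are linearly independent.

yes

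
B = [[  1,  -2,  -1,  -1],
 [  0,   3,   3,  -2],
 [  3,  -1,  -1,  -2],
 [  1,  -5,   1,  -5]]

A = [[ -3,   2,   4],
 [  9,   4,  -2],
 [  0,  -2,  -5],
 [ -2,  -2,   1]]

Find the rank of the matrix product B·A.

First compute BA:
[[-19,  -2,  12],
 [ 31,  10, -23],
 [-14,   8,  17],
 [-38, -10,   4]]
Now row reduce the product.
R2 ← R2 + (31/19)·R1: [0, 128/19, -65/19]
R3 ← R3 − (14/19)·R1: [0, 180/19, 155/19]
R4 ← R4 − (2)·R1: [0, -6, -20]
R3 ← R3 − (45/32)·R2: [0, 0, 415/32]
R4 ← R4 + (57/64)·R2: [0, 0, -1475/64]
R4 ← R4 + (295/166)·R3: [0, 0, 0]
3 nonzero rows, so rank(BA) = 3.

3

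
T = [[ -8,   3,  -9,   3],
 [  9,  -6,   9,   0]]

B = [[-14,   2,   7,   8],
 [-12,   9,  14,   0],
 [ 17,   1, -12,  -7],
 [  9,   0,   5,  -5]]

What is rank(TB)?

2

First compute TB:
[[-50,   2, 109, -16],
 [ 99, -27, -129,   9]]
Now row reduce the product.
R2 ← R2 + (99/50)·R1: [0, -576/25, 4341/50, -567/25]
2 nonzero rows, so rank(TB) = 2.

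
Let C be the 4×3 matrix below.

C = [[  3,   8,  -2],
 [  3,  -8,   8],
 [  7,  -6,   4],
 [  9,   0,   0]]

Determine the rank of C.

3

Row reduce to echelon form.
R2 ← R2 − R1: [0, -16, 10]
R3 ← R3 − (7/3)·R1: [0, -74/3, 26/3]
R4 ← R4 − (3)·R1: [0, -24, 6]
R3 ← R3 − (37/24)·R2: [0, 0, -27/4]
R4 ← R4 − (3/2)·R2: [0, 0, -9]
R4 ← R4 − (4/3)·R3: [0, 0, 0]
Echelon form has 3 nonzero rows, so rank(C) = 3.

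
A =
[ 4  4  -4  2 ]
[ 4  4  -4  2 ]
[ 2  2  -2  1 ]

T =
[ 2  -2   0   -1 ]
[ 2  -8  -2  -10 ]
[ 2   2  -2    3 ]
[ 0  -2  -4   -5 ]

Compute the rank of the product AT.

1

First compute AT:
[[  8, -52,  -8, -66],
 [  8, -52,  -8, -66],
 [  4, -26,  -4, -33]]
Now row reduce the product.
R2 ← R2 − R1: [0, 0, 0, 0]
R3 ← R3 − (1/2)·R1: [0, 0, 0, 0]
1 nonzero row, so rank(AT) = 1.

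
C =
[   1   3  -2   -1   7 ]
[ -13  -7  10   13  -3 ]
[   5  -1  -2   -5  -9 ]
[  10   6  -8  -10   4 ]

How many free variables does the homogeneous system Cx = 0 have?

Row reduce to echelon form.
R2 ← R2 + (13)·R1: [0, 32, -16, 0, 88]
R3 ← R3 − (5)·R1: [0, -16, 8, 0, -44]
R4 ← R4 − (10)·R1: [0, -24, 12, 0, -66]
R3 ← R3 + (1/2)·R2: [0, 0, 0, 0, 0]
R4 ← R4 + (3/4)·R2: [0, 0, 0, 0, 0]
2 nonzero rows, so rank(C) = 2.
C has 5 columns; by rank–nullity, nullity = 5 − 2 = 3.

3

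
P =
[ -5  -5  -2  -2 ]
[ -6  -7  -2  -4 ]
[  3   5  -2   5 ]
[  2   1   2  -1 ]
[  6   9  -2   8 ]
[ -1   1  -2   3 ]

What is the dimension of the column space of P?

3

Row reduce to echelon form.
R2 ← R2 − (6/5)·R1: [0, -1, 2/5, -8/5]
R3 ← R3 + (3/5)·R1: [0, 2, -16/5, 19/5]
R4 ← R4 + (2/5)·R1: [0, -1, 6/5, -9/5]
R5 ← R5 + (6/5)·R1: [0, 3, -22/5, 28/5]
R6 ← R6 − (1/5)·R1: [0, 2, -8/5, 17/5]
R3 ← R3 + (2)·R2: [0, 0, -12/5, 3/5]
R4 ← R4 − R2: [0, 0, 4/5, -1/5]
R5 ← R5 + (3)·R2: [0, 0, -16/5, 4/5]
R6 ← R6 + (2)·R2: [0, 0, -4/5, 1/5]
R4 ← R4 + (1/3)·R3: [0, 0, 0, 0]
R5 ← R5 − (4/3)·R3: [0, 0, 0, 0]
R6 ← R6 − (1/3)·R3: [0, 0, 0, 0]
Echelon form has 3 nonzero rows, so rank(P) = 3.
The column space has dimension equal to the rank: 3.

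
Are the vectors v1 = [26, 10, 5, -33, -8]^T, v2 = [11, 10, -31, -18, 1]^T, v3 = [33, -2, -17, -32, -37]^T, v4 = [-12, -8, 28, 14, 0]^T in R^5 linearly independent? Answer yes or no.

Form the matrix with these vectors as rows and row reduce.
R2 ← R2 − (11/26)·R1: [0, 75/13, -861/26, -105/26, 57/13]
R3 ← R3 − (33/26)·R1: [0, -191/13, -607/26, 257/26, -349/13]
R4 ← R4 + (6/13)·R1: [0, -44/13, 394/13, -16/13, -48/13]
R3 ← R3 + (191/75)·R2: [0, 0, -2692/25, -2/5, -392/25]
R4 ← R4 + (44/75)·R2: [0, 0, 272/25, -18/5, -28/25]
R4 ← R4 + (68/673)·R3: [0, 0, 0, -2450/673, -1820/673]
4 nonzero rows, so the 4 vectors span a space of dimension 4.
Since 4 = 4, the vectors are linearly independent.

yes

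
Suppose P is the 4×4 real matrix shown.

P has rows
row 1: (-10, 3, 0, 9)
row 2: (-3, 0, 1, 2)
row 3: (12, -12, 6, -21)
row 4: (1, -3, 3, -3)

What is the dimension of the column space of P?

Row reduce to echelon form.
R2 ← R2 − (3/10)·R1: [0, -9/10, 1, -7/10]
R3 ← R3 + (6/5)·R1: [0, -42/5, 6, -51/5]
R4 ← R4 + (1/10)·R1: [0, -27/10, 3, -21/10]
R3 ← R3 − (28/3)·R2: [0, 0, -10/3, -11/3]
R4 ← R4 − (3)·R2: [0, 0, 0, 0]
Echelon form has 3 nonzero rows, so rank(P) = 3.
The column space has dimension equal to the rank: 3.

3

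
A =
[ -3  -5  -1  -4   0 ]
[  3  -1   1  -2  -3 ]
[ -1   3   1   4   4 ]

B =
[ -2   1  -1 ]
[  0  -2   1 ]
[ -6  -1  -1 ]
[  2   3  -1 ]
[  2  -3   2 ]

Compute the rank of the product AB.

2

First compute AB:
[[  4,  -4,   3],
 [-22,   7,  -9],
 [ 12,  -8,   7]]
Now row reduce the product.
R2 ← R2 + (11/2)·R1: [0, -15, 15/2]
R3 ← R3 − (3)·R1: [0, 4, -2]
R3 ← R3 + (4/15)·R2: [0, 0, 0]
2 nonzero rows, so rank(AB) = 2.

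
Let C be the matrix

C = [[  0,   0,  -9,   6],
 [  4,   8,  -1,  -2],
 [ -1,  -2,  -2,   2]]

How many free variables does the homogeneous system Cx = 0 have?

Row reduce to echelon form.
Swap R1 ↔ R2
R3 ← R3 + (1/4)·R1: [0, 0, -9/4, 3/2]
R3 ← R3 − (1/4)·R2: [0, 0, 0, 0]
2 nonzero rows, so rank(C) = 2.
C has 4 columns; by rank–nullity, nullity = 4 − 2 = 2.

2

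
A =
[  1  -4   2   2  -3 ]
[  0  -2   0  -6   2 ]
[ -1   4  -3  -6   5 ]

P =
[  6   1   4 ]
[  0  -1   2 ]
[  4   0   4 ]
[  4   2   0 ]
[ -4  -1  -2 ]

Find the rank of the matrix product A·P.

2

First compute AP:
[[ 34,  12,  10],
 [-32, -12,  -8],
 [-62, -22, -18]]
Now row reduce the product.
R2 ← R2 + (16/17)·R1: [0, -12/17, 24/17]
R3 ← R3 + (31/17)·R1: [0, -2/17, 4/17]
R3 ← R3 − (1/6)·R2: [0, 0, 0]
2 nonzero rows, so rank(AP) = 2.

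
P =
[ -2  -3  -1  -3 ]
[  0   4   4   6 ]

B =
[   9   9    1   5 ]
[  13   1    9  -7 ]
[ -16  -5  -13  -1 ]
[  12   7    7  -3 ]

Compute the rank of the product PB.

2

First compute PB:
[[-77, -37, -37,  21],
 [ 60,  26,  26, -50]]
Now row reduce the product.
R2 ← R2 + (60/77)·R1: [0, -218/77, -218/77, -370/11]
2 nonzero rows, so rank(PB) = 2.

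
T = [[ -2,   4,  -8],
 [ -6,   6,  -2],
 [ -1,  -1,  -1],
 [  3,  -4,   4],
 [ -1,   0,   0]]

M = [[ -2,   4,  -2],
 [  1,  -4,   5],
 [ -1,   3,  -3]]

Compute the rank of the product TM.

2

First compute TM:
[[ 16, -48,  48],
 [ 20, -54,  48],
 [  2,  -3,   0],
 [-14,  40, -38],
 [  2,  -4,   2]]
Now row reduce the product.
R2 ← R2 − (5/4)·R1: [0, 6, -12]
R3 ← R3 − (1/8)·R1: [0, 3, -6]
R4 ← R4 + (7/8)·R1: [0, -2, 4]
R5 ← R5 − (1/8)·R1: [0, 2, -4]
R3 ← R3 − (1/2)·R2: [0, 0, 0]
R4 ← R4 + (1/3)·R2: [0, 0, 0]
R5 ← R5 − (1/3)·R2: [0, 0, 0]
2 nonzero rows, so rank(TM) = 2.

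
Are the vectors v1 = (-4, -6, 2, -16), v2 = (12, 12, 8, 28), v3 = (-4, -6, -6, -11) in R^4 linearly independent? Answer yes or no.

yes

Form the matrix with these vectors as rows and row reduce.
R2 ← R2 + (3)·R1: [0, -6, 14, -20]
R3 ← R3 − R1: [0, 0, -8, 5]
3 nonzero rows, so the 3 vectors span a space of dimension 3.
Since 3 = 3, the vectors are linearly independent.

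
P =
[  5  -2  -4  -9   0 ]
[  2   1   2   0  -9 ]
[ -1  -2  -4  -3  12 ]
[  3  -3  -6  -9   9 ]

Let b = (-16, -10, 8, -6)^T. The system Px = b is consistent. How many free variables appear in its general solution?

3

Row reduce the augmented matrix [P | b].
R2 ← R2 − (2/5)·R1: [0, 9/5, 18/5, 18/5, -9, -18/5]
R3 ← R3 + (1/5)·R1: [0, -12/5, -24/5, -24/5, 12, 24/5]
R4 ← R4 − (3/5)·R1: [0, -9/5, -18/5, -18/5, 9, 18/5]
R3 ← R3 + (4/3)·R2: [0, 0, 0, 0, 0, 0]
R4 ← R4 + R2: [0, 0, 0, 0, 0, 0]
The echelon form has 2 nonzero rows, and every pivot lies in the first 5 columns, so rank(P) = rank([P|b]) = 2.
The system is consistent.
Free variables = (unknowns) − (rank) = 5 − 2 = 3.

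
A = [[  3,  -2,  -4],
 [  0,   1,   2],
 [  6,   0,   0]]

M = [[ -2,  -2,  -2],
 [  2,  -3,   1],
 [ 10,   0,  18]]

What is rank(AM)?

2

First compute AM:
[[-50,   0, -80],
 [ 22,  -3,  37],
 [-12, -12, -12]]
Now row reduce the product.
R2 ← R2 + (11/25)·R1: [0, -3, 9/5]
R3 ← R3 − (6/25)·R1: [0, -12, 36/5]
R3 ← R3 − (4)·R2: [0, 0, 0]
2 nonzero rows, so rank(AM) = 2.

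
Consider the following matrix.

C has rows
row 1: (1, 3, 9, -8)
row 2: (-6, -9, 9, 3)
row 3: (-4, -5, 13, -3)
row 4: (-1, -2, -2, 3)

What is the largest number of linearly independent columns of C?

Row reduce to echelon form.
R2 ← R2 + (6)·R1: [0, 9, 63, -45]
R3 ← R3 + (4)·R1: [0, 7, 49, -35]
R4 ← R4 + R1: [0, 1, 7, -5]
R3 ← R3 − (7/9)·R2: [0, 0, 0, 0]
R4 ← R4 − (1/9)·R2: [0, 0, 0, 0]
Echelon form has 2 nonzero rows, so rank(C) = 2.
The rank gives the maximum number of linearly independent columns: 2.

2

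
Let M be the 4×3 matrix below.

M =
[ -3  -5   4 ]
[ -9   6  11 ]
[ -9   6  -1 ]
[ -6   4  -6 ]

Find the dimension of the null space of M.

0

Row reduce to echelon form.
R2 ← R2 − (3)·R1: [0, 21, -1]
R3 ← R3 − (3)·R1: [0, 21, -13]
R4 ← R4 − (2)·R1: [0, 14, -14]
R3 ← R3 − R2: [0, 0, -12]
R4 ← R4 − (2/3)·R2: [0, 0, -40/3]
R4 ← R4 − (10/9)·R3: [0, 0, 0]
3 nonzero rows, so rank(M) = 3.
M has 3 columns; by rank–nullity, nullity = 3 − 3 = 0.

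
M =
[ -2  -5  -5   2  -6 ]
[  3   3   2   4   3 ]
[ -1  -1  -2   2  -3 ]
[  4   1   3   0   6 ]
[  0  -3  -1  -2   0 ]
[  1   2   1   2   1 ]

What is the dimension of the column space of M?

Row reduce to echelon form.
R2 ← R2 + (3/2)·R1: [0, -9/2, -11/2, 7, -6]
R3 ← R3 − (1/2)·R1: [0, 3/2, 1/2, 1, 0]
R4 ← R4 + (2)·R1: [0, -9, -7, 4, -6]
R6 ← R6 + (1/2)·R1: [0, -1/2, -3/2, 3, -2]
R3 ← R3 + (1/3)·R2: [0, 0, -4/3, 10/3, -2]
R4 ← R4 − (2)·R2: [0, 0, 4, -10, 6]
R5 ← R5 − (2/3)·R2: [0, 0, 8/3, -20/3, 4]
R6 ← R6 − (1/9)·R2: [0, 0, -8/9, 20/9, -4/3]
R4 ← R4 + (3)·R3: [0, 0, 0, 0, 0]
R5 ← R5 + (2)·R3: [0, 0, 0, 0, 0]
R6 ← R6 − (2/3)·R3: [0, 0, 0, 0, 0]
Echelon form has 3 nonzero rows, so rank(M) = 3.
The column space has dimension equal to the rank: 3.

3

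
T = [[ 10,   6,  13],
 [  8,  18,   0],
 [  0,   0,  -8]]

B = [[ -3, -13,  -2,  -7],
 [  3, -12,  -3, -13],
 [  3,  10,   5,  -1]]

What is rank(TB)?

3

First compute TB:
[[ 27, -72,  27, -161],
 [ 30, -320, -70, -290],
 [-24, -80, -40,   8]]
Now row reduce the product.
R2 ← R2 − (10/9)·R1: [0, -240, -100, -1000/9]
R3 ← R3 + (8/9)·R1: [0, -144, -16, -1216/9]
R3 ← R3 − (3/5)·R2: [0, 0, 44, -616/9]
3 nonzero rows, so rank(TB) = 3.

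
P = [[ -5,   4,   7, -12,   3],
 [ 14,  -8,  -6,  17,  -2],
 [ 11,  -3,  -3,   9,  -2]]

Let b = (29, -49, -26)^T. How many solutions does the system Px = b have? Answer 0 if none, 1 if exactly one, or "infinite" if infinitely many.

infinite

Row reduce the augmented matrix [P | b].
R2 ← R2 + (14/5)·R1: [0, 16/5, 68/5, -83/5, 32/5, 161/5]
R3 ← R3 + (11/5)·R1: [0, 29/5, 62/5, -87/5, 23/5, 189/5]
R3 ← R3 − (29/16)·R2: [0, 0, -49/4, 203/16, -7, -329/16]
The echelon form has 3 nonzero rows, and every pivot lies in the first 5 columns, so rank(P) = rank([P|b]) = 3.
The system is consistent.
rank = 3 < 5 unknowns, so there are infinitely many solutions.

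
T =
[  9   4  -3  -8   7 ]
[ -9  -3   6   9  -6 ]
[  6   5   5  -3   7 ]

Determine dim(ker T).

Row reduce to echelon form.
R2 ← R2 + R1: [0, 1, 3, 1, 1]
R3 ← R3 − (2/3)·R1: [0, 7/3, 7, 7/3, 7/3]
R3 ← R3 − (7/3)·R2: [0, 0, 0, 0, 0]
2 nonzero rows, so rank(T) = 2.
T has 5 columns; by rank–nullity, nullity = 5 − 2 = 3.

3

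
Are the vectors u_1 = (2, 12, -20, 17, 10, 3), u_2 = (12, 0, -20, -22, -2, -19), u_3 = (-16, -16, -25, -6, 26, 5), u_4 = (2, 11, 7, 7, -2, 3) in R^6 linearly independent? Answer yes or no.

yes

Form the matrix with these vectors as rows and row reduce.
R2 ← R2 − (6)·R1: [0, -72, 100, -124, -62, -37]
R3 ← R3 + (8)·R1: [0, 80, -185, 130, 106, 29]
R4 ← R4 − R1: [0, -1, 27, -10, -12, 0]
R3 ← R3 + (10/9)·R2: [0, 0, -665/9, -70/9, 334/9, -109/9]
R4 ← R4 − (1/72)·R2: [0, 0, 461/18, -149/18, -401/36, 37/72]
R4 ← R4 + (461/1330)·R3: [0, 0, 0, -417/38, 4587/2660, -19599/5320]
4 nonzero rows, so the 4 vectors span a space of dimension 4.
Since 4 = 4, the vectors are linearly independent.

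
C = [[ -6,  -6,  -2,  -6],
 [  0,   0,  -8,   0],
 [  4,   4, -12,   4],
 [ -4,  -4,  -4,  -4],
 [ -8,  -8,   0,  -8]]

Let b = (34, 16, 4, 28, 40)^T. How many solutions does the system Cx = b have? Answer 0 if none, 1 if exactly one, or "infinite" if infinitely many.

Row reduce the augmented matrix [C | b].
R3 ← R3 + (2/3)·R1: [0, 0, -40/3, 0, 80/3]
R4 ← R4 − (2/3)·R1: [0, 0, -8/3, 0, 16/3]
R5 ← R5 − (4/3)·R1: [0, 0, 8/3, 0, -16/3]
R3 ← R3 − (5/3)·R2: [0, 0, 0, 0, 0]
R4 ← R4 − (1/3)·R2: [0, 0, 0, 0, 0]
R5 ← R5 + (1/3)·R2: [0, 0, 0, 0, 0]
The echelon form has 2 nonzero rows, and every pivot lies in the first 4 columns, so rank(C) = rank([C|b]) = 2.
The system is consistent.
rank = 2 < 4 unknowns, so there are infinitely many solutions.

infinite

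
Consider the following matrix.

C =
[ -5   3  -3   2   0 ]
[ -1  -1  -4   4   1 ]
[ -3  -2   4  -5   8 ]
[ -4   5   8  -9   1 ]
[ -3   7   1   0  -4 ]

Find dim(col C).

4

Row reduce to echelon form.
R2 ← R2 − (1/5)·R1: [0, -8/5, -17/5, 18/5, 1]
R3 ← R3 − (3/5)·R1: [0, -19/5, 29/5, -31/5, 8]
R4 ← R4 − (4/5)·R1: [0, 13/5, 52/5, -53/5, 1]
R5 ← R5 − (3/5)·R1: [0, 26/5, 14/5, -6/5, -4]
R3 ← R3 − (19/8)·R2: [0, 0, 111/8, -59/4, 45/8]
R4 ← R4 + (13/8)·R2: [0, 0, 39/8, -19/4, 21/8]
R5 ← R5 + (13/4)·R2: [0, 0, -33/4, 21/2, -3/4]
R4 ← R4 − (13/37)·R3: [0, 0, 0, 16/37, 24/37]
R5 ← R5 + (22/37)·R3: [0, 0, 0, 64/37, 96/37]
R5 ← R5 − (4)·R4: [0, 0, 0, 0, 0]
Echelon form has 4 nonzero rows, so rank(C) = 4.
The column space has dimension equal to the rank: 4.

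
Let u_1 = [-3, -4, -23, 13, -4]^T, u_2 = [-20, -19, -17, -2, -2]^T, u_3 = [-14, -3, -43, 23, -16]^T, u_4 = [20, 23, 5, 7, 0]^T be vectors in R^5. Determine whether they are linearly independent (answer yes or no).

Form the matrix with these vectors as rows and row reduce.
R2 ← R2 − (20/3)·R1: [0, 23/3, 409/3, -266/3, 74/3]
R3 ← R3 − (14/3)·R1: [0, 47/3, 193/3, -113/3, 8/3]
R4 ← R4 + (20/3)·R1: [0, -11/3, -445/3, 281/3, -80/3]
R3 ← R3 − (47/23)·R2: [0, 0, -4928/23, 3301/23, -1098/23]
R4 ← R4 + (11/23)·R2: [0, 0, -1912/23, 1179/23, -342/23]
R4 ← R4 − (239/616)·R3: [0, 0, 0, -2725/616, 1125/308]
4 nonzero rows, so the 4 vectors span a space of dimension 4.
Since 4 = 4, the vectors are linearly independent.

yes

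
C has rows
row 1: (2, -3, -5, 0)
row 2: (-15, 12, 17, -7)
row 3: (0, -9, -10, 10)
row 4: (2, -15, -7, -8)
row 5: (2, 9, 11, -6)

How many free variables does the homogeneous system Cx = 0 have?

0

Row reduce to echelon form.
R2 ← R2 + (15/2)·R1: [0, -21/2, -41/2, -7]
R4 ← R4 − R1: [0, -12, -2, -8]
R5 ← R5 − R1: [0, 12, 16, -6]
R3 ← R3 − (6/7)·R2: [0, 0, 53/7, 16]
R4 ← R4 − (8/7)·R2: [0, 0, 150/7, 0]
R5 ← R5 + (8/7)·R2: [0, 0, -52/7, -14]
R4 ← R4 − (150/53)·R3: [0, 0, 0, -2400/53]
R5 ← R5 + (52/53)·R3: [0, 0, 0, 90/53]
R5 ← R5 + (3/80)·R4: [0, 0, 0, 0]
4 nonzero rows, so rank(C) = 4.
C has 4 columns; by rank–nullity, nullity = 4 − 4 = 0.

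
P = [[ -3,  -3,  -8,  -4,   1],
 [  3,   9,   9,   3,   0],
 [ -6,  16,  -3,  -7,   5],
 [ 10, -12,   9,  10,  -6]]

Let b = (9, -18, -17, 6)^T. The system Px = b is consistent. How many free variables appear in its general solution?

Row reduce the augmented matrix [P | b].
R2 ← R2 + R1: [0, 6, 1, -1, 1, -9]
R3 ← R3 − (2)·R1: [0, 22, 13, 1, 3, -35]
R4 ← R4 + (10/3)·R1: [0, -22, -53/3, -10/3, -8/3, 36]
R3 ← R3 − (11/3)·R2: [0, 0, 28/3, 14/3, -2/3, -2]
R4 ← R4 + (11/3)·R2: [0, 0, -14, -7, 1, 3]
R4 ← R4 + (3/2)·R3: [0, 0, 0, 0, 0, 0]
The echelon form has 3 nonzero rows, and every pivot lies in the first 5 columns, so rank(P) = rank([P|b]) = 3.
The system is consistent.
Free variables = (unknowns) − (rank) = 5 − 3 = 2.

2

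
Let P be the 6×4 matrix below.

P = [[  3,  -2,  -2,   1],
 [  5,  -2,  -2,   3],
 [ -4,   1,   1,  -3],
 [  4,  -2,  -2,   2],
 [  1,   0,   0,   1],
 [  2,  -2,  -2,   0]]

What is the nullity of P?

Row reduce to echelon form.
R2 ← R2 − (5/3)·R1: [0, 4/3, 4/3, 4/3]
R3 ← R3 + (4/3)·R1: [0, -5/3, -5/3, -5/3]
R4 ← R4 − (4/3)·R1: [0, 2/3, 2/3, 2/3]
R5 ← R5 − (1/3)·R1: [0, 2/3, 2/3, 2/3]
R6 ← R6 − (2/3)·R1: [0, -2/3, -2/3, -2/3]
R3 ← R3 + (5/4)·R2: [0, 0, 0, 0]
R4 ← R4 − (1/2)·R2: [0, 0, 0, 0]
R5 ← R5 − (1/2)·R2: [0, 0, 0, 0]
R6 ← R6 + (1/2)·R2: [0, 0, 0, 0]
2 nonzero rows, so rank(P) = 2.
P has 4 columns; by rank–nullity, nullity = 4 − 2 = 2.

2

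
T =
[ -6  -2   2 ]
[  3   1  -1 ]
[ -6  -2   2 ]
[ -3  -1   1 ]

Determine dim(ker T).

Row reduce to echelon form.
R2 ← R2 + (1/2)·R1: [0, 0, 0]
R3 ← R3 − R1: [0, 0, 0]
R4 ← R4 − (1/2)·R1: [0, 0, 0]
1 nonzero row, so rank(T) = 1.
T has 3 columns; by rank–nullity, nullity = 3 − 1 = 2.

2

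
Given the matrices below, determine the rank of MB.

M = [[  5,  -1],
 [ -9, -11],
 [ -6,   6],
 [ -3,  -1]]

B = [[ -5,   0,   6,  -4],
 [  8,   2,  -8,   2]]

First compute MB:
[[-33,  -2,  38, -22],
 [-43, -22,  34,  14],
 [ 78,  12, -84,  36],
 [  7,  -2, -10,  10]]
Now row reduce the product.
R2 ← R2 − (43/33)·R1: [0, -640/33, -512/33, 128/3]
R3 ← R3 + (26/11)·R1: [0, 80/11, 64/11, -16]
R4 ← R4 + (7/33)·R1: [0, -80/33, -64/33, 16/3]
R3 ← R3 + (3/8)·R2: [0, 0, 0, 0]
R4 ← R4 − (1/8)·R2: [0, 0, 0, 0]
2 nonzero rows, so rank(MB) = 2.

2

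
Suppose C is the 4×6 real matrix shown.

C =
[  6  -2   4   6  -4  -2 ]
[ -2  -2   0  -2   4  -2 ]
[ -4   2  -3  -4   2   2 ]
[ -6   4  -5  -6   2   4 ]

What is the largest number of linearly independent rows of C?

2

Row reduce to echelon form.
R2 ← R2 + (1/3)·R1: [0, -8/3, 4/3, 0, 8/3, -8/3]
R3 ← R3 + (2/3)·R1: [0, 2/3, -1/3, 0, -2/3, 2/3]
R4 ← R4 + R1: [0, 2, -1, 0, -2, 2]
R3 ← R3 + (1/4)·R2: [0, 0, 0, 0, 0, 0]
R4 ← R4 + (3/4)·R2: [0, 0, 0, 0, 0, 0]
Echelon form has 2 nonzero rows, so rank(C) = 2.
The rank gives the maximum number of linearly independent rows: 2.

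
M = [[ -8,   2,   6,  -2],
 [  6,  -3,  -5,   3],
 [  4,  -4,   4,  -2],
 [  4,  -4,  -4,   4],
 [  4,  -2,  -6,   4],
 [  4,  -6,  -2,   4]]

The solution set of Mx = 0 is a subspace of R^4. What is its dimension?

1

Row reduce to echelon form.
R2 ← R2 + (3/4)·R1: [0, -3/2, -1/2, 3/2]
R3 ← R3 + (1/2)·R1: [0, -3, 7, -3]
R4 ← R4 + (1/2)·R1: [0, -3, -1, 3]
R5 ← R5 + (1/2)·R1: [0, -1, -3, 3]
R6 ← R6 + (1/2)·R1: [0, -5, 1, 3]
R3 ← R3 − (2)·R2: [0, 0, 8, -6]
R4 ← R4 − (2)·R2: [0, 0, 0, 0]
R5 ← R5 − (2/3)·R2: [0, 0, -8/3, 2]
R6 ← R6 − (10/3)·R2: [0, 0, 8/3, -2]
R5 ← R5 + (1/3)·R3: [0, 0, 0, 0]
R6 ← R6 − (1/3)·R3: [0, 0, 0, 0]
3 nonzero rows, so rank(M) = 3.
M has 4 columns; by rank–nullity, nullity = 4 − 3 = 1.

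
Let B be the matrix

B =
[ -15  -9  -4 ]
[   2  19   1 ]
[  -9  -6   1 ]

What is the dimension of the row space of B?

3

Row reduce to echelon form.
R2 ← R2 + (2/15)·R1: [0, 89/5, 7/15]
R3 ← R3 − (3/5)·R1: [0, -3/5, 17/5]
R3 ← R3 + (3/89)·R2: [0, 0, 304/89]
Echelon form has 3 nonzero rows, so rank(B) = 3.
The row space has dimension equal to the rank: 3.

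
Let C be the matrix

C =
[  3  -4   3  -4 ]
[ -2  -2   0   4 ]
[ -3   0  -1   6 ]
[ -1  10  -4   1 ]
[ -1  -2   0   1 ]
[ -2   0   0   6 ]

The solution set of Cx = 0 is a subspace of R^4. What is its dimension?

1

Row reduce to echelon form.
R2 ← R2 + (2/3)·R1: [0, -14/3, 2, 4/3]
R3 ← R3 + R1: [0, -4, 2, 2]
R4 ← R4 + (1/3)·R1: [0, 26/3, -3, -1/3]
R5 ← R5 + (1/3)·R1: [0, -10/3, 1, -1/3]
R6 ← R6 + (2/3)·R1: [0, -8/3, 2, 10/3]
R3 ← R3 − (6/7)·R2: [0, 0, 2/7, 6/7]
R4 ← R4 + (13/7)·R2: [0, 0, 5/7, 15/7]
R5 ← R5 − (5/7)·R2: [0, 0, -3/7, -9/7]
R6 ← R6 − (4/7)·R2: [0, 0, 6/7, 18/7]
R4 ← R4 − (5/2)·R3: [0, 0, 0, 0]
R5 ← R5 + (3/2)·R3: [0, 0, 0, 0]
R6 ← R6 − (3)·R3: [0, 0, 0, 0]
3 nonzero rows, so rank(C) = 3.
C has 4 columns; by rank–nullity, nullity = 4 − 3 = 1.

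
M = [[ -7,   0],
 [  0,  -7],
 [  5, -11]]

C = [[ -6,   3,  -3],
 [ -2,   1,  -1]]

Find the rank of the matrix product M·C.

First compute MC:
[[ 42, -21,  21],
 [ 14,  -7,   7],
 [ -8,   4,  -4]]
Now row reduce the product.
R2 ← R2 − (1/3)·R1: [0, 0, 0]
R3 ← R3 + (4/21)·R1: [0, 0, 0]
1 nonzero row, so rank(MC) = 1.

1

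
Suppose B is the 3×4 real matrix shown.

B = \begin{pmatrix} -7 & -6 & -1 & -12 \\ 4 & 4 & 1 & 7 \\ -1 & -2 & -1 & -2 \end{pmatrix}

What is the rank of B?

Row reduce to echelon form.
R2 ← R2 + (4/7)·R1: [0, 4/7, 3/7, 1/7]
R3 ← R3 − (1/7)·R1: [0, -8/7, -6/7, -2/7]
R3 ← R3 + (2)·R2: [0, 0, 0, 0]
Echelon form has 2 nonzero rows, so rank(B) = 2.

2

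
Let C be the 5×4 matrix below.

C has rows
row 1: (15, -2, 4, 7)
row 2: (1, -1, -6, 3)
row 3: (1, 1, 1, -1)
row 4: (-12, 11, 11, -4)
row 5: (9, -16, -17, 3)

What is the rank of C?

Row reduce to echelon form.
R2 ← R2 − (1/15)·R1: [0, -13/15, -94/15, 38/15]
R3 ← R3 − (1/15)·R1: [0, 17/15, 11/15, -22/15]
R4 ← R4 + (4/5)·R1: [0, 47/5, 71/5, 8/5]
R5 ← R5 − (3/5)·R1: [0, -74/5, -97/5, -6/5]
R3 ← R3 + (17/13)·R2: [0, 0, -97/13, 24/13]
R4 ← R4 + (141/13)·R2: [0, 0, -699/13, 378/13]
R5 ← R5 − (222/13)·R2: [0, 0, 1139/13, -578/13]
R4 ← R4 − (699/97)·R3: [0, 0, 0, 1530/97]
R5 ← R5 + (1139/97)·R3: [0, 0, 0, -2210/97]
R5 ← R5 + (13/9)·R4: [0, 0, 0, 0]
Echelon form has 4 nonzero rows, so rank(C) = 4.

4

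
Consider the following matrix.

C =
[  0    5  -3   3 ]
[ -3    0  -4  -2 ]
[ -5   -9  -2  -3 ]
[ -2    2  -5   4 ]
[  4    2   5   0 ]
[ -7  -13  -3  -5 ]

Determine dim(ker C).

Row reduce to echelon form.
Swap R1 ↔ R2
R3 ← R3 − (5/3)·R1: [0, -9, 14/3, 1/3]
R4 ← R4 − (2/3)·R1: [0, 2, -7/3, 16/3]
R5 ← R5 + (4/3)·R1: [0, 2, -1/3, -8/3]
R6 ← R6 − (7/3)·R1: [0, -13, 19/3, -1/3]
R3 ← R3 + (9/5)·R2: [0, 0, -11/15, 86/15]
R4 ← R4 − (2/5)·R2: [0, 0, -17/15, 62/15]
R5 ← R5 − (2/5)·R2: [0, 0, 13/15, -58/15]
R6 ← R6 + (13/5)·R2: [0, 0, -22/15, 112/15]
R4 ← R4 − (17/11)·R3: [0, 0, 0, -52/11]
R5 ← R5 + (13/11)·R3: [0, 0, 0, 32/11]
R6 ← R6 − (2)·R3: [0, 0, 0, -4]
R5 ← R5 + (8/13)·R4: [0, 0, 0, 0]
R6 ← R6 − (11/13)·R4: [0, 0, 0, 0]
4 nonzero rows, so rank(C) = 4.
C has 4 columns; by rank–nullity, nullity = 4 − 4 = 0.

0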